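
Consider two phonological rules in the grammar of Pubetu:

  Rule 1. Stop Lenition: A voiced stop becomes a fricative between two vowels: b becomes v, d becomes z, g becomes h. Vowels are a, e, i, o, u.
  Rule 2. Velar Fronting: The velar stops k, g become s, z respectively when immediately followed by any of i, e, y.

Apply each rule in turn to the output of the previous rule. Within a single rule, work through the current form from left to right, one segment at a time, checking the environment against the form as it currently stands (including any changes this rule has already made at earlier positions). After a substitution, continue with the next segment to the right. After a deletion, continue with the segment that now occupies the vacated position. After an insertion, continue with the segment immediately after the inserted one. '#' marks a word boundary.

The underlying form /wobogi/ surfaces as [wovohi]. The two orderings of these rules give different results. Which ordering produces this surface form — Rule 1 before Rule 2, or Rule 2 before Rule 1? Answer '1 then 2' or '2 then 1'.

Order 1 then 2:
  1 Stop Lenition: [wobogi] → [wovohi]
  2 Velar Fronting: no change — [wovohi]
  result: [wovohi]
Order 2 then 1:
  2 Velar Fronting: [wobogi] → [wobozi]
  1 Stop Lenition: [wobozi] → [wovozi]
  result: [wovozi]

1 then 2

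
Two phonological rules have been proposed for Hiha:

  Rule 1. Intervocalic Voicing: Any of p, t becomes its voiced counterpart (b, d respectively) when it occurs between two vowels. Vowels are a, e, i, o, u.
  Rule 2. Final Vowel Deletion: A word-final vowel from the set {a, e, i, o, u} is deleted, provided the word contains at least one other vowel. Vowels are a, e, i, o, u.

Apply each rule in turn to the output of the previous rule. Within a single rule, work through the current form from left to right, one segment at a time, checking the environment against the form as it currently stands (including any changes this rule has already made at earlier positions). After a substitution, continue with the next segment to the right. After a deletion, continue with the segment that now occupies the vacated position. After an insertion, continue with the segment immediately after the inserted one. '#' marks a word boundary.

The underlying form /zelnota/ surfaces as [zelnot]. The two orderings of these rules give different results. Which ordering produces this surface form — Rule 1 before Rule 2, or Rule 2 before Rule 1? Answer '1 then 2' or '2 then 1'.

2 then 1

Order 1 then 2:
  1 Intervocalic Voicing: [zelnota] → [zelnoda]
  2 Final Vowel Deletion: [zelnoda] → [zelnod]
  result: [zelnod]
Order 2 then 1:
  2 Final Vowel Deletion: [zelnota] → [zelnot]
  1 Intervocalic Voicing: no change — [zelnot]
  result: [zelnot]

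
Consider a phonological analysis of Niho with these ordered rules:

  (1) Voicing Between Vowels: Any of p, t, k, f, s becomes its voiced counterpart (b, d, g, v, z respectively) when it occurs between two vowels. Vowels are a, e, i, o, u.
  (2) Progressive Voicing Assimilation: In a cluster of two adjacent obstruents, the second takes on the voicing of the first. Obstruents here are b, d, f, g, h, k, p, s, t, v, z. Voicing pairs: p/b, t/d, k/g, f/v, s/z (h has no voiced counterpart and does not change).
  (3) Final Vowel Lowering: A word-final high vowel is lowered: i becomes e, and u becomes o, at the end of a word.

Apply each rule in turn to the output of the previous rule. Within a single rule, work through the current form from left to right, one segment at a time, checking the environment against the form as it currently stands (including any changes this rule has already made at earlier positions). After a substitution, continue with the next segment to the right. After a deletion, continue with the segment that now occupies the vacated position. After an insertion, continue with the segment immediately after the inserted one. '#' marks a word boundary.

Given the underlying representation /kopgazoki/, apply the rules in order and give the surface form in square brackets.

(1) Voicing Between Vowels: [kopgazoki] → [kopgazogi]
(2) Progressive Voicing Assimilation: [kopgazogi] → [kopkazogi]
(3) Final Vowel Lowering: [kopkazogi] → [kopkazoge]

[kopkazoge]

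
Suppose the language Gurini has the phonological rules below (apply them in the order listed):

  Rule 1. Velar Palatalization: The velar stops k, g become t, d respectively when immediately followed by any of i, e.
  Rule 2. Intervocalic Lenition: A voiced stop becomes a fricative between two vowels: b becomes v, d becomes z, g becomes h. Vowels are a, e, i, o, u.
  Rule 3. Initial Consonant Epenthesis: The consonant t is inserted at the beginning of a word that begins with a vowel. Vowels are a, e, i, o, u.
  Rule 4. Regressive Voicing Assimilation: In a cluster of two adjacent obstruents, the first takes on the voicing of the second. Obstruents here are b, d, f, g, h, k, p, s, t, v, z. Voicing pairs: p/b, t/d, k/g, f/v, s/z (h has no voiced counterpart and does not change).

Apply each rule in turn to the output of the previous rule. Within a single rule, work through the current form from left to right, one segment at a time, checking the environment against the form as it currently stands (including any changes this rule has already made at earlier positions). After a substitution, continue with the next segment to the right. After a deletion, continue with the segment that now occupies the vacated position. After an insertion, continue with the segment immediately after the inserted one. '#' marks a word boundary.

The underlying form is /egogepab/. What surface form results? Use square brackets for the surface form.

[tehozepab]

Rule 1 Velar Palatalization: [egogepab] → [egodepab]
Rule 2 Intervocalic Lenition: [egodepab] → [ehozepab]
Rule 3 Initial Consonant Epenthesis: [ehozepab] → [tehozepab]
Rule 4 Regressive Voicing Assimilation: no change — [tehozepab]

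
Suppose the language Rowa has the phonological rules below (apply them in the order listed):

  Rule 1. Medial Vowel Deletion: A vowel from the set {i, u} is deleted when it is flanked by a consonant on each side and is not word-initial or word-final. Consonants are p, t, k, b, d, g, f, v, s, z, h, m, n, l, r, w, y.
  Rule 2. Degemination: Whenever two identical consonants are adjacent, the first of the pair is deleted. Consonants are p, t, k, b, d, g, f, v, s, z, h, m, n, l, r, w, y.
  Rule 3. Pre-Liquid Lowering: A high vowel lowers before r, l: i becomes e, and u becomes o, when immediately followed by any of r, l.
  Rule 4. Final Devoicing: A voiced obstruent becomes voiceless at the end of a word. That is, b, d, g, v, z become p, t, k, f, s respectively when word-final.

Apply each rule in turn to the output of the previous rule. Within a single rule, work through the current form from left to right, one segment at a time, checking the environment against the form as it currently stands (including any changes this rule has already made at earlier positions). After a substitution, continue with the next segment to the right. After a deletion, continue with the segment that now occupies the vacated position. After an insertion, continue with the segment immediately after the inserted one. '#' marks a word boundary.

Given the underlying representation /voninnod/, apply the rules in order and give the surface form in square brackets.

Rule 1 Medial Vowel Deletion: [voninnod] → [vonnnod]
Rule 2 Degemination: [vonnnod] → [vonod]
Rule 3 Pre-Liquid Lowering: no change — [vonod]
Rule 4 Final Devoicing: [vonod] → [vonot]

[vonot]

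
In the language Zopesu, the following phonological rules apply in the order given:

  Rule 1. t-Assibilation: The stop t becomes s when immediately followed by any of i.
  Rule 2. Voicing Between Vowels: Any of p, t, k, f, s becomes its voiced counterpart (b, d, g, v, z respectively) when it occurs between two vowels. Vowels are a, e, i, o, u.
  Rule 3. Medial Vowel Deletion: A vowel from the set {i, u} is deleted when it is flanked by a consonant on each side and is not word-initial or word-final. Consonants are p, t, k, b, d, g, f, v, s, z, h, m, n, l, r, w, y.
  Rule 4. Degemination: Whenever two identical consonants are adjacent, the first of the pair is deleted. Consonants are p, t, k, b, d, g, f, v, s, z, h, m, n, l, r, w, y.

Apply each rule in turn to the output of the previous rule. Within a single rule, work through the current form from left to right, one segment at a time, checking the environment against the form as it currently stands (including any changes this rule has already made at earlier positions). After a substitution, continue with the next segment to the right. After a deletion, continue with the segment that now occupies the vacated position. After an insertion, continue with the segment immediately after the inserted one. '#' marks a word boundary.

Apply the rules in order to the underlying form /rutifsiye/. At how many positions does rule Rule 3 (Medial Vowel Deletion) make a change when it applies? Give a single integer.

3

Rule 1 t-Assibilation: [rutifsiye] → [rusifsiye]
Rule 2 Voicing Between Vowels: [rusifsiye] → [ruzifsiye]
Rule 3 Medial Vowel Deletion: [ruzifsiye] → [rzfsye]
Rule 4 Degemination: no change — [rzfsye]
Rule Rule 3 changed 3 position(s).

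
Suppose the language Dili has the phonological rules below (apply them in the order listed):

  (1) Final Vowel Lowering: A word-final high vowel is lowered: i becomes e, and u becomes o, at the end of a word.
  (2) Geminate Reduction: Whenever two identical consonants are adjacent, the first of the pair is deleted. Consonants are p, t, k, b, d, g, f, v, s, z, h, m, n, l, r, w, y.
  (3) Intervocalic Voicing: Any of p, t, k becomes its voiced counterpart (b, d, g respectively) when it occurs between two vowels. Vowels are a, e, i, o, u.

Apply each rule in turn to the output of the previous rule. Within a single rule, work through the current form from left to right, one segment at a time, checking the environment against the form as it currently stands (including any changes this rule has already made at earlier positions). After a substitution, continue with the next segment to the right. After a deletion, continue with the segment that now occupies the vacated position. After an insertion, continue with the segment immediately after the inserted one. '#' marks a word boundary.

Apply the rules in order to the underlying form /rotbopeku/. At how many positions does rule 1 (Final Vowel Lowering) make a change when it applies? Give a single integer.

1

(1) Final Vowel Lowering: [rotbopeku] → [rotbopeko]
(2) Geminate Reduction: no change — [rotbopeko]
(3) Intervocalic Voicing: [rotbopeko] → [rotbobego]
Rule 1 changed 1 position(s).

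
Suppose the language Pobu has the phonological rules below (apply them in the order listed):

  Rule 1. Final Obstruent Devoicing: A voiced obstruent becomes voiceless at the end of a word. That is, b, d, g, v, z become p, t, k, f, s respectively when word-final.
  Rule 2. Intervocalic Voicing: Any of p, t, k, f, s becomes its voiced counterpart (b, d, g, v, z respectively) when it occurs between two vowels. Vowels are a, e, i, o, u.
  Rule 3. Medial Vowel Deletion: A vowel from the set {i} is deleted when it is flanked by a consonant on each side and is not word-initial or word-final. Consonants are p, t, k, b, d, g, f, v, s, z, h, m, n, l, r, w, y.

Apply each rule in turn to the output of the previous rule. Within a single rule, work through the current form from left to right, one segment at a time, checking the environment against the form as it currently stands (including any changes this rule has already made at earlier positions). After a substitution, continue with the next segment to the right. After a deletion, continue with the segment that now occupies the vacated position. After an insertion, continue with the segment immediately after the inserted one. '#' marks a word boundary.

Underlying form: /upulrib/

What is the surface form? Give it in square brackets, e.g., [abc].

[ubulrp]

Rule 1 Final Obstruent Devoicing: [upulrib] → [upulrip]
Rule 2 Intervocalic Voicing: [upulrip] → [ubulrip]
Rule 3 Medial Vowel Deletion: [ubulrip] → [ubulrp]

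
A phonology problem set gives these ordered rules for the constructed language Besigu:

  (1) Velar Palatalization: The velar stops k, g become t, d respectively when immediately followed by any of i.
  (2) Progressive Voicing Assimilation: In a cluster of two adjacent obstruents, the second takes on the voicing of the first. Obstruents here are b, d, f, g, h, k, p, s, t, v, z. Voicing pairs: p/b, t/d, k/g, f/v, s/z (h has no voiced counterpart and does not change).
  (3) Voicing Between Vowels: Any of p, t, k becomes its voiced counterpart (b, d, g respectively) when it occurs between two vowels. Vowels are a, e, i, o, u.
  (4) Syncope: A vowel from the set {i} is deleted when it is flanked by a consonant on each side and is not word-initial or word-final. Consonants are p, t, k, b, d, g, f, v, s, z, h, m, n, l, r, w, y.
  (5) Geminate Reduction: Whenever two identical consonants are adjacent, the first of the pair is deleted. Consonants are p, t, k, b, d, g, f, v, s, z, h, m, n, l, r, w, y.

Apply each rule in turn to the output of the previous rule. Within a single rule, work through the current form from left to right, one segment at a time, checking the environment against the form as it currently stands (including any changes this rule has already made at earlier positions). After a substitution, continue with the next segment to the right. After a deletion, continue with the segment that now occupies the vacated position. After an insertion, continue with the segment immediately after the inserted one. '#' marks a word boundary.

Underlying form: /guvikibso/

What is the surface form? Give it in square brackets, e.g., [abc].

(1) Velar Palatalization: [guvikibso] → [guvitibso]
(2) Progressive Voicing Assimilation: [guvitibso] → [guvitibzo]
(3) Voicing Between Vowels: [guvitibzo] → [guvidibzo]
(4) Syncope: [guvidibzo] → [guvdbzo]
(5) Geminate Reduction: no change — [guvdbzo]

[guvdbzo]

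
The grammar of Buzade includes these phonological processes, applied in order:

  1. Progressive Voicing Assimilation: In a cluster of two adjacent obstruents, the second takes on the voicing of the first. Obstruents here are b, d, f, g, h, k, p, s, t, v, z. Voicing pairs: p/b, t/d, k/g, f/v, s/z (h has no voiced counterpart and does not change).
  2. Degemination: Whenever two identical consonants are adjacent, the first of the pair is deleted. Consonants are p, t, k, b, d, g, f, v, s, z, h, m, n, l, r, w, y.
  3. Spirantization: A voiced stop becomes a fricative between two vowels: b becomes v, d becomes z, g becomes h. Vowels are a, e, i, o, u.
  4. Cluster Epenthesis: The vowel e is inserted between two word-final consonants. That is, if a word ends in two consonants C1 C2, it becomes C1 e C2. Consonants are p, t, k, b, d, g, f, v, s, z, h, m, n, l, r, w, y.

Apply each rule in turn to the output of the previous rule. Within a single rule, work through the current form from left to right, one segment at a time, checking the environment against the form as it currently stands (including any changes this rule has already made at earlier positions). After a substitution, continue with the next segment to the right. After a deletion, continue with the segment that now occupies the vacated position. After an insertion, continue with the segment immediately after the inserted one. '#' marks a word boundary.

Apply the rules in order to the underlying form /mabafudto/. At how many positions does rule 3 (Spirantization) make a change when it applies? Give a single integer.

2

1 Progressive Voicing Assimilation: [mabafudto] → [mabafuddo]
2 Degemination: [mabafuddo] → [mabafudo]
3 Spirantization: [mabafudo] → [mavafuzo]
4 Cluster Epenthesis: no change — [mavafuzo]
Rule 3 changed 2 position(s).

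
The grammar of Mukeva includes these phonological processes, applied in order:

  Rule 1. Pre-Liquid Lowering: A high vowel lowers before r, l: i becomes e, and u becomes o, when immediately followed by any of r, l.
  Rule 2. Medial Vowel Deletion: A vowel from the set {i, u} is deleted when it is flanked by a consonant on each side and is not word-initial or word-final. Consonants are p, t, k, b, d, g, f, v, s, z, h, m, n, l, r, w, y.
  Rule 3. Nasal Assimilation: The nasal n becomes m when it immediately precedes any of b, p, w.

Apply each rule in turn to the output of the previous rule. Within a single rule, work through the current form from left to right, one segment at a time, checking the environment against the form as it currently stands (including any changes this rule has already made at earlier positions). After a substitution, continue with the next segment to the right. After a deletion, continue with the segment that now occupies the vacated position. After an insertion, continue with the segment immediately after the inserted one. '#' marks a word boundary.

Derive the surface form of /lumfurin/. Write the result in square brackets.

Rule 1 Pre-Liquid Lowering: [lumfurin] → [lumforin]
Rule 2 Medial Vowel Deletion: [lumforin] → [lmforn]
Rule 3 Nasal Assimilation: no change — [lmforn]

[lmforn]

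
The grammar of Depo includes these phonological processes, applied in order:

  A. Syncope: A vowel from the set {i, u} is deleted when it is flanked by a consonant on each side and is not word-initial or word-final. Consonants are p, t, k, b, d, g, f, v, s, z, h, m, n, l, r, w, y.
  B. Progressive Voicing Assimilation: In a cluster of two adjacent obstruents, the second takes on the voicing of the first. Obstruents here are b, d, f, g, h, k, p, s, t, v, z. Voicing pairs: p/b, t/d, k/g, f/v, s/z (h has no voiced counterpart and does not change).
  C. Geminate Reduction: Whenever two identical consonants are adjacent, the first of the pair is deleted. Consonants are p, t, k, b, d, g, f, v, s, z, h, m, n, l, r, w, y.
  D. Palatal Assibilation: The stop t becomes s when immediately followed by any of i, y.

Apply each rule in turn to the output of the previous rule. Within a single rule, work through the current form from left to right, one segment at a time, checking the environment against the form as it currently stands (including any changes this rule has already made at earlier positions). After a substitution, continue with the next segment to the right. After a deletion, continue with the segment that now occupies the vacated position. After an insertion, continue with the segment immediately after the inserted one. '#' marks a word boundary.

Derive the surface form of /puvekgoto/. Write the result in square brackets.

[pfekoto]

A Syncope: [puvekgoto] → [pvekgoto]
B Progressive Voicing Assimilation: [pvekgoto] → [pfekkoto]
C Geminate Reduction: [pfekkoto] → [pfekoto]
D Palatal Assibilation: no change — [pfekoto]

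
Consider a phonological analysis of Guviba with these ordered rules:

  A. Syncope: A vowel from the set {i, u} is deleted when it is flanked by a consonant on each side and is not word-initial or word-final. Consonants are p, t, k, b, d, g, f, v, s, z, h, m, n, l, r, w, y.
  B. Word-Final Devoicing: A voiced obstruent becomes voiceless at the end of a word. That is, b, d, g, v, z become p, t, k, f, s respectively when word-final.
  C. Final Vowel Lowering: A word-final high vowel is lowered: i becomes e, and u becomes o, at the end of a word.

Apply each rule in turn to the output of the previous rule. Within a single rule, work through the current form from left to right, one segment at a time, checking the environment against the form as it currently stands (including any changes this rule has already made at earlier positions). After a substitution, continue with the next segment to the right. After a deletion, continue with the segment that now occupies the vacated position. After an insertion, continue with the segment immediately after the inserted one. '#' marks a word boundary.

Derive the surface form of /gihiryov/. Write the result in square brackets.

[ghryof]

A Syncope: [gihiryov] → [ghryov]
B Word-Final Devoicing: [ghryov] → [ghryof]
C Final Vowel Lowering: no change — [ghryof]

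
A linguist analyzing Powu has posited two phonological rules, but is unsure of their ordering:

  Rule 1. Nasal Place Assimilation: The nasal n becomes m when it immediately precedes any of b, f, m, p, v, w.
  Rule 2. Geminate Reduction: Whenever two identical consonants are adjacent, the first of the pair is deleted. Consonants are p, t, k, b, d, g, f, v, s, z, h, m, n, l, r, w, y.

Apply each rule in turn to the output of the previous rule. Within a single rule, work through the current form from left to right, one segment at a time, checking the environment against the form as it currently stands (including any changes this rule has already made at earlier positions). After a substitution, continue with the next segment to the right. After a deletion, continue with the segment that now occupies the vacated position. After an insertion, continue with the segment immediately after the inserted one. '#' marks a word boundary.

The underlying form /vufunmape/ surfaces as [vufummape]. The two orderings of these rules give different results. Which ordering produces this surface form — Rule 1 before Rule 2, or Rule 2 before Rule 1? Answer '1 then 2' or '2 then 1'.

Order 1 then 2:
  1 Nasal Place Assimilation: [vufunmape] → [vufummape]
  2 Geminate Reduction: [vufummape] → [vufumape]
  result: [vufumape]
Order 2 then 1:
  2 Geminate Reduction: no change — [vufunmape]
  1 Nasal Place Assimilation: [vufunmape] → [vufummape]
  result: [vufummape]

2 then 1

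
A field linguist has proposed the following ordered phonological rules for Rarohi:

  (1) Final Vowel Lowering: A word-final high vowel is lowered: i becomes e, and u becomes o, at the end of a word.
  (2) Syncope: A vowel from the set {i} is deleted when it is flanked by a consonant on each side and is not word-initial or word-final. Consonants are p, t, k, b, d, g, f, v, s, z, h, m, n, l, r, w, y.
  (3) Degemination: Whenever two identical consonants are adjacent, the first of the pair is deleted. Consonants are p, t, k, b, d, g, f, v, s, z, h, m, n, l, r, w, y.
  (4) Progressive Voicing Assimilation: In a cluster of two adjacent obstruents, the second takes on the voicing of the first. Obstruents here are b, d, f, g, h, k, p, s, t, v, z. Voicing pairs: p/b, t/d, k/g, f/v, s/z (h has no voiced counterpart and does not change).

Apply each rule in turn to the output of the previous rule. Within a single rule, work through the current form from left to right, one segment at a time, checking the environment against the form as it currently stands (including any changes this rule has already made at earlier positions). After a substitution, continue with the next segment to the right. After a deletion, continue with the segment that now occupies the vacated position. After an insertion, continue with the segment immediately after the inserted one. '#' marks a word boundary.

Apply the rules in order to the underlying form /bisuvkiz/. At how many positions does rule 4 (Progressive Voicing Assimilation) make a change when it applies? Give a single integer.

2

(1) Final Vowel Lowering: no change — [bisuvkiz]
(2) Syncope: [bisuvkiz] → [bsuvkz]
(3) Degemination: no change — [bsuvkz]
(4) Progressive Voicing Assimilation: [bsuvkz] → [bzuvgz]
Rule 4 changed 2 position(s).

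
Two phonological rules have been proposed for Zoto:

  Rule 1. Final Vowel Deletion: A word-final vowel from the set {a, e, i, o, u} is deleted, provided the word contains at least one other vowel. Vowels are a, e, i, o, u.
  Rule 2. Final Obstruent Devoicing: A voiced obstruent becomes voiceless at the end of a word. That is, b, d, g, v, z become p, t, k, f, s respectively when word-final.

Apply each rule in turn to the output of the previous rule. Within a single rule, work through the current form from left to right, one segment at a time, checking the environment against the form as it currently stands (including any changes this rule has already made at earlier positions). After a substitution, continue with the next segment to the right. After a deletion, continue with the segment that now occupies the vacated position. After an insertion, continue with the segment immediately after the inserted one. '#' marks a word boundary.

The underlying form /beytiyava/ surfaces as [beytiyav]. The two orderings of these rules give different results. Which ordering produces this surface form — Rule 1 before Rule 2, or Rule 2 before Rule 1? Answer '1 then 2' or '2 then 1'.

2 then 1

Order 1 then 2:
  1 Final Vowel Deletion: [beytiyava] → [beytiyav]
  2 Final Obstruent Devoicing: [beytiyav] → [beytiyaf]
  result: [beytiyaf]
Order 2 then 1:
  2 Final Obstruent Devoicing: no change — [beytiyava]
  1 Final Vowel Deletion: [beytiyava] → [beytiyav]
  result: [beytiyav]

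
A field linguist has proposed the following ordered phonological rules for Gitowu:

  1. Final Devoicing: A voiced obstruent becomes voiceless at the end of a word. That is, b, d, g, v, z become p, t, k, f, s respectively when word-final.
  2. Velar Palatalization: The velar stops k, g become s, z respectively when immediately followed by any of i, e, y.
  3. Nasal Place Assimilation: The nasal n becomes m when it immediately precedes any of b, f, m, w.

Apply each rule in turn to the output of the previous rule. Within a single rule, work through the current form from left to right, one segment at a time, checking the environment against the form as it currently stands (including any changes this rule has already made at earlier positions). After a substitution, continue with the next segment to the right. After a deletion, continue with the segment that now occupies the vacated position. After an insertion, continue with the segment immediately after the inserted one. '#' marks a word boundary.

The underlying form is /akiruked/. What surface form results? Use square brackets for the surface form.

1 Final Devoicing: [akiruked] → [akiruket]
2 Velar Palatalization: [akiruket] → [asiruset]
3 Nasal Place Assimilation: no change — [asiruset]

[asiruset]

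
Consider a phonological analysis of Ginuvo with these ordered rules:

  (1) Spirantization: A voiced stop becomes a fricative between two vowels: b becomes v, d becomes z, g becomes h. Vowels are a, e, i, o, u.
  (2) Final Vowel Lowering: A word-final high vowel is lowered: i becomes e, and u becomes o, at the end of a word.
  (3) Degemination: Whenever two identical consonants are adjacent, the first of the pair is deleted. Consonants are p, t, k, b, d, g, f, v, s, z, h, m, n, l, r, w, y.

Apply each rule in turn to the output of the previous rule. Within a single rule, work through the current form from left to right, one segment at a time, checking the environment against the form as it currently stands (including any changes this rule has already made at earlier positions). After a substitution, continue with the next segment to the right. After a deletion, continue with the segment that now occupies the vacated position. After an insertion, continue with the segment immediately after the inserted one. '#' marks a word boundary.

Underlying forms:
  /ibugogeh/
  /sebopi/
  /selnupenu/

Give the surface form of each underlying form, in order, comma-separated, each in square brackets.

[ivuhoheh], [sevope], [selnupeno]

/ibugogeh/:
  (1) Spirantization: [ibugogeh] → [ivuhoheh]
  (2) Final Vowel Lowering: no change — [ivuhoheh]
  (3) Degemination: no change — [ivuhoheh]
/sebopi/:
  (1) Spirantization: [sebopi] → [sevopi]
  (2) Final Vowel Lowering: [sevopi] → [sevope]
  (3) Degemination: no change — [sevope]
/selnupenu/:
  (1) Spirantization: no change — [selnupenu]
  (2) Final Vowel Lowering: [selnupenu] → [selnupeno]
  (3) Degemination: no change — [selnupeno]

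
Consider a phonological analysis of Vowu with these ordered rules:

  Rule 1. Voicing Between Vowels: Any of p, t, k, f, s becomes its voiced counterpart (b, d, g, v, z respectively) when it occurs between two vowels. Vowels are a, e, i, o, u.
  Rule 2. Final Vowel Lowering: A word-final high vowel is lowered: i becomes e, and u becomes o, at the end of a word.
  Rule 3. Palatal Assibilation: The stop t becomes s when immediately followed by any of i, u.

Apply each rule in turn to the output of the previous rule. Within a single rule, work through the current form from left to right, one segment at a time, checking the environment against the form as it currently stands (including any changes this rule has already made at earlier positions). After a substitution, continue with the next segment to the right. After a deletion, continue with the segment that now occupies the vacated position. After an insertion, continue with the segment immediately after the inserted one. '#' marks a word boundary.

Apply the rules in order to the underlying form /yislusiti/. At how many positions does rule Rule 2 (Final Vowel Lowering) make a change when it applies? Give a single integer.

1

Rule 1 Voicing Between Vowels: [yislusiti] → [yisluzidi]
Rule 2 Final Vowel Lowering: [yisluzidi] → [yisluzide]
Rule 3 Palatal Assibilation: no change — [yisluzide]
Rule Rule 2 changed 1 position(s).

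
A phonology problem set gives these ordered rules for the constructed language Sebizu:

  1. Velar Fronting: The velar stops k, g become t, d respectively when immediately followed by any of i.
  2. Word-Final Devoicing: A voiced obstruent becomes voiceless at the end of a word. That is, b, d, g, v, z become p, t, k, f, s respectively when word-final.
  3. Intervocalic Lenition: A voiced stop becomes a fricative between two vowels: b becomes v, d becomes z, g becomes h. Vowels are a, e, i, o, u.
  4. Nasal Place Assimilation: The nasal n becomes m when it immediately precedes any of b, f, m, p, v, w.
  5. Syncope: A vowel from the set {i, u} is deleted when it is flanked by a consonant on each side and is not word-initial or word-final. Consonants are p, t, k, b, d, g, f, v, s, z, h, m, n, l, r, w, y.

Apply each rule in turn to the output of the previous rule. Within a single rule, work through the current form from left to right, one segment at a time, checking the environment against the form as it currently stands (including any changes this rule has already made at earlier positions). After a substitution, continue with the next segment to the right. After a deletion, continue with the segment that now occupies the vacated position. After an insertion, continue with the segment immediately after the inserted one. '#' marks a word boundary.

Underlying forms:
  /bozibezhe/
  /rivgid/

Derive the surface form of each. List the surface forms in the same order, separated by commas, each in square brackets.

[bozvezhe], [rvdt]

/bozibezhe/:
  1 Velar Fronting: no change — [bozibezhe]
  2 Word-Final Devoicing: no change — [bozibezhe]
  3 Intervocalic Lenition: [bozibezhe] → [bozivezhe]
  4 Nasal Place Assimilation: no change — [bozivezhe]
  5 Syncope: [bozivezhe] → [bozvezhe]
/rivgid/:
  1 Velar Fronting: [rivgid] → [rivdid]
  2 Word-Final Devoicing: [rivdid] → [rivdit]
  3 Intervocalic Lenition: no change — [rivdit]
  4 Nasal Place Assimilation: no change — [rivdit]
  5 Syncope: [rivdit] → [rvdt]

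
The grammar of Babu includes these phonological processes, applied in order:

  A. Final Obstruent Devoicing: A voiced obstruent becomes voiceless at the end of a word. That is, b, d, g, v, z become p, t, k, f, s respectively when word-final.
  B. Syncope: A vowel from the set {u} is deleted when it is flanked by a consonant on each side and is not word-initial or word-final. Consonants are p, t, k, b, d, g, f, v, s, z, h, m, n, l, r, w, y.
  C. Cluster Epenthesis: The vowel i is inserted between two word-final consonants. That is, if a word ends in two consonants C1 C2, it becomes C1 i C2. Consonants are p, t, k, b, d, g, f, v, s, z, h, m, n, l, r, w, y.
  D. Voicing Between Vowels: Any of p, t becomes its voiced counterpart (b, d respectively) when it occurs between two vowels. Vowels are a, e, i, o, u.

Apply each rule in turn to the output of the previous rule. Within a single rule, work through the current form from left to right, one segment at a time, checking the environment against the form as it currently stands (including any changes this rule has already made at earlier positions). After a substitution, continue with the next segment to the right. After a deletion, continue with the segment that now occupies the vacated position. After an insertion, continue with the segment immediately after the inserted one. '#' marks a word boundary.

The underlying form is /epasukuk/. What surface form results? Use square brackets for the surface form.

[ebaskik]

A Final Obstruent Devoicing: no change — [epasukuk]
B Syncope: [epasukuk] → [epaskk]
C Cluster Epenthesis: [epaskk] → [epaskik]
D Voicing Between Vowels: [epaskik] → [ebaskik]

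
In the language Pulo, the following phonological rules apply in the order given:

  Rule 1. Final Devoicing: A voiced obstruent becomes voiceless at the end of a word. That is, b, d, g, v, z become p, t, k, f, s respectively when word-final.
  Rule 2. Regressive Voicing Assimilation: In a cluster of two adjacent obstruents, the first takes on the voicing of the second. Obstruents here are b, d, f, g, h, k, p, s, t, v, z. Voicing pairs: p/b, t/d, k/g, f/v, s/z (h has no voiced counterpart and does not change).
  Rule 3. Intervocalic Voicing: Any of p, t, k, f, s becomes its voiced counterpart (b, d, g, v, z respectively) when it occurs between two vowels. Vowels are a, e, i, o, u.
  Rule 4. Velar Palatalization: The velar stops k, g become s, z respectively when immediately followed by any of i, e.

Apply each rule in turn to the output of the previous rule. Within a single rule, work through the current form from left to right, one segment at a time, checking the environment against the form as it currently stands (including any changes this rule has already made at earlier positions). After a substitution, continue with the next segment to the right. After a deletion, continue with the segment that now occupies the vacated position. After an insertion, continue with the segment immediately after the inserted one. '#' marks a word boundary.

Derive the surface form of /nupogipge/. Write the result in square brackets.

[nubozibze]

Rule 1 Final Devoicing: no change — [nupogipge]
Rule 2 Regressive Voicing Assimilation: [nupogipge] → [nupogibge]
Rule 3 Intervocalic Voicing: [nupogibge] → [nubogibge]
Rule 4 Velar Palatalization: [nubogibge] → [nubozibze]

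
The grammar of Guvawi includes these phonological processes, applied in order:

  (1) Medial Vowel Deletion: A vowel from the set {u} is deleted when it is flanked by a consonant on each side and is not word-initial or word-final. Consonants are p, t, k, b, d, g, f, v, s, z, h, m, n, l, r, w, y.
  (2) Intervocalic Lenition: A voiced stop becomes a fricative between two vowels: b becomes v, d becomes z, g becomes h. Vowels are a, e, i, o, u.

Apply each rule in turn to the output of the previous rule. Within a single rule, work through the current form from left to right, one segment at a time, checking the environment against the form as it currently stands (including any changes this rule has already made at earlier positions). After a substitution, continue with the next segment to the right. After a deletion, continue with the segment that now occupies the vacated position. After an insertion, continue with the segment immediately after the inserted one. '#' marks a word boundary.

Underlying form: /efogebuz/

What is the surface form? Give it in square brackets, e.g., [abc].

[efohebz]

(1) Medial Vowel Deletion: [efogebuz] → [efogebz]
(2) Intervocalic Lenition: [efogebz] → [efohebz]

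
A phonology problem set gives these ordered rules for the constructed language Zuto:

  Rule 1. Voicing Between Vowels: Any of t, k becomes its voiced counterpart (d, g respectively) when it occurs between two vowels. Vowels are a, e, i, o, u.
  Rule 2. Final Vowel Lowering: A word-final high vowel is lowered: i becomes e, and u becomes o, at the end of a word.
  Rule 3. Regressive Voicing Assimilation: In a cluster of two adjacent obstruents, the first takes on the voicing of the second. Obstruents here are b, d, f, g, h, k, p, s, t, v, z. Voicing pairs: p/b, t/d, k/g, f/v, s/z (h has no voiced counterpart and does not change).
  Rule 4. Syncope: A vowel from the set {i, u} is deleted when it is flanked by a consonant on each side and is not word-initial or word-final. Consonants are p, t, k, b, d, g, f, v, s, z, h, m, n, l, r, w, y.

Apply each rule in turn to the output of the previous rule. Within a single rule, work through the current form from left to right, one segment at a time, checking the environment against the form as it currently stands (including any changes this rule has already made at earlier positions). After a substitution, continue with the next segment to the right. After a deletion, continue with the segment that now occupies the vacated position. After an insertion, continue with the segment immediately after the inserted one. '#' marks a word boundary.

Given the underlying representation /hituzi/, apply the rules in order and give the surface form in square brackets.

[hdze]

Rule 1 Voicing Between Vowels: [hituzi] → [hiduzi]
Rule 2 Final Vowel Lowering: [hiduzi] → [hiduze]
Rule 3 Regressive Voicing Assimilation: no change — [hiduze]
Rule 4 Syncope: [hiduze] → [hdze]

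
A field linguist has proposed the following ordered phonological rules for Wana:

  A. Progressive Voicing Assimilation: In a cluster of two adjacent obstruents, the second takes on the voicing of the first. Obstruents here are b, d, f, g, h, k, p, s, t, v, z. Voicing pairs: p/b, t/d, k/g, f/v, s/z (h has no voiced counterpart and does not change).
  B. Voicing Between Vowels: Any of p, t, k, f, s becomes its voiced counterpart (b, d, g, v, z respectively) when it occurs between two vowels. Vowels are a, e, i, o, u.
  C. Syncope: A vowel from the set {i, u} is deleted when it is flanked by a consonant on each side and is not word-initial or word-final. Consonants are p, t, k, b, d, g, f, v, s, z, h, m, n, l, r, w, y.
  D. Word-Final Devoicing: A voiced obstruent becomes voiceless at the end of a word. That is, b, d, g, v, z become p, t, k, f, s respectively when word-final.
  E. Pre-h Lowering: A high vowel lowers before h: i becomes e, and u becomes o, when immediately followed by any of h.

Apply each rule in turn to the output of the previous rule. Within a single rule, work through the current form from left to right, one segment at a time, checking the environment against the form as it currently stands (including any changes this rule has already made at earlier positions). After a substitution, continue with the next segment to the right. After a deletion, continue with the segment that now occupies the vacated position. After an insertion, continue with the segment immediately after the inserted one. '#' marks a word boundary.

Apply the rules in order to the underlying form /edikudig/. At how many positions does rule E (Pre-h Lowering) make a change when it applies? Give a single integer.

0

A Progressive Voicing Assimilation: no change — [edikudig]
B Voicing Between Vowels: [edikudig] → [edigudig]
C Syncope: [edigudig] → [edgdg]
D Word-Final Devoicing: [edgdg] → [edgdk]
E Pre-h Lowering: no change — [edgdk]
Rule E changed 0 position(s).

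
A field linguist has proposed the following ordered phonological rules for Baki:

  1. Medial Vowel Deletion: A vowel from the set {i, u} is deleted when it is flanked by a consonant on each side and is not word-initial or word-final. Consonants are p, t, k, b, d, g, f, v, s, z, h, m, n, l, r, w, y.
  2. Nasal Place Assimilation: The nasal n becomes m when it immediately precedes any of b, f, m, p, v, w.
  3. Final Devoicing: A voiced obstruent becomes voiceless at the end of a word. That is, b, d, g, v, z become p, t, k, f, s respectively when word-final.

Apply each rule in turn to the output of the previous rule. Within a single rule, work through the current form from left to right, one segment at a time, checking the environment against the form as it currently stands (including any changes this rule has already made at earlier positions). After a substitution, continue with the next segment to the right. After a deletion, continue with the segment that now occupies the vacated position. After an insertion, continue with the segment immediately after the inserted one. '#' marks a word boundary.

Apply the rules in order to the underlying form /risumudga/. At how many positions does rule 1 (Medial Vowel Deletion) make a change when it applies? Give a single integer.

3

1 Medial Vowel Deletion: [risumudga] → [rsmdga]
2 Nasal Place Assimilation: no change — [rsmdga]
3 Final Devoicing: no change — [rsmdga]
Rule 1 changed 3 position(s).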